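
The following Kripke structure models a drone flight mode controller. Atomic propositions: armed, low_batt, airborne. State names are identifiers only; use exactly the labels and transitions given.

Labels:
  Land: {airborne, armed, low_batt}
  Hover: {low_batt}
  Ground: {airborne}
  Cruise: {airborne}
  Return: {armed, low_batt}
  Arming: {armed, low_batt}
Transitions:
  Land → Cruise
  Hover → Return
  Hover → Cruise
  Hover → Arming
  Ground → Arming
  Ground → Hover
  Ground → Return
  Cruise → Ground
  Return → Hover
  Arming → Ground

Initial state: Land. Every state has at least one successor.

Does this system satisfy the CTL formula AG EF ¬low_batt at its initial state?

States satisfying EF ¬low_batt: {Land, Hover, Ground, Cruise, Return, Arming}.
States satisfying AG EF ¬low_batt: {Land, Hover, Ground, Cruise, Return, Arming}.
Every state reachable from Land satisfies EF ¬low_batt.
Land ∈ Sat(AG EF ¬low_batt).

Holds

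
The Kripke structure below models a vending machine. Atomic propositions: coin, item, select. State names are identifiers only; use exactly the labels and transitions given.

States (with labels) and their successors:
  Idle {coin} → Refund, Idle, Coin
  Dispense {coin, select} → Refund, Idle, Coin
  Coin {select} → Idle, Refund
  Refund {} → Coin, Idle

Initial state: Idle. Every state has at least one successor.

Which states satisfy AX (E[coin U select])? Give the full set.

States satisfying E[coin U select]: {Idle, Dispense, Coin}.
States satisfying AX (E[coin U select]): {Refund}.

{Refund}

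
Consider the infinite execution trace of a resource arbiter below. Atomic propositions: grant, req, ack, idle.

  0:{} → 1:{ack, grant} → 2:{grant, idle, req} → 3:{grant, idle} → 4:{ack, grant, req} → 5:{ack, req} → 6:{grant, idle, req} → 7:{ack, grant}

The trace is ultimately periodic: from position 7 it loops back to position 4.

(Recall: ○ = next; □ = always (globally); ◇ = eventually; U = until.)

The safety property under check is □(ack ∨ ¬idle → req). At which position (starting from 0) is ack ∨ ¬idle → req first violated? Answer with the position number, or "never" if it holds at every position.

0

At position 0 the labels are {}, so ack ∨ ¬idle → req is false there. This is the first violation.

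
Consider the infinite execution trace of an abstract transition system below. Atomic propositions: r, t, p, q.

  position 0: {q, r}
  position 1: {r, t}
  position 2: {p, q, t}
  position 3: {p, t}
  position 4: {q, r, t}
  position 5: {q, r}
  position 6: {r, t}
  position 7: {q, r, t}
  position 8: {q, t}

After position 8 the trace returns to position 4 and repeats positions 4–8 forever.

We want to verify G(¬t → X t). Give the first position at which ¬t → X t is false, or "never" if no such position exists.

never

¬t → X t holds at every position 0..8, and those are all the positions the trace ever visits, so the invariant G(¬t → X t) is never violated.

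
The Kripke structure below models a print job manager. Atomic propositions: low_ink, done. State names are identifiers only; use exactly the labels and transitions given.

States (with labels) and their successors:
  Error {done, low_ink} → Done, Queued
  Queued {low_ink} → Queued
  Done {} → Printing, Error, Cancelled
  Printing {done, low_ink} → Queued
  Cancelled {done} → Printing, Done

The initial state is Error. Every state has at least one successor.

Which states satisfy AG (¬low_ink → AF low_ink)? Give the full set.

{Queued, Printing}

States satisfying ¬low_ink → AF low_ink: {Error, Queued, Printing}.
States satisfying AG (¬low_ink → AF low_ink): {Queued, Printing}.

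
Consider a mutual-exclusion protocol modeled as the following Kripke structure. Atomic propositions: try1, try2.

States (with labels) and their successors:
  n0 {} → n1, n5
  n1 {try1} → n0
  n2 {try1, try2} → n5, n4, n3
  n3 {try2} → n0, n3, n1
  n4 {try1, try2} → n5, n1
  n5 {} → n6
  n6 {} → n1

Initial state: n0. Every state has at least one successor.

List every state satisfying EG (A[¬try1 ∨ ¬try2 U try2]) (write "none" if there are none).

States satisfying A[¬try1 ∨ ¬try2 U try2]: {n2, n3, n4}.
States satisfying EG (A[¬try1 ∨ ¬try2 U try2]): {n2, n3}.

{n2, n3}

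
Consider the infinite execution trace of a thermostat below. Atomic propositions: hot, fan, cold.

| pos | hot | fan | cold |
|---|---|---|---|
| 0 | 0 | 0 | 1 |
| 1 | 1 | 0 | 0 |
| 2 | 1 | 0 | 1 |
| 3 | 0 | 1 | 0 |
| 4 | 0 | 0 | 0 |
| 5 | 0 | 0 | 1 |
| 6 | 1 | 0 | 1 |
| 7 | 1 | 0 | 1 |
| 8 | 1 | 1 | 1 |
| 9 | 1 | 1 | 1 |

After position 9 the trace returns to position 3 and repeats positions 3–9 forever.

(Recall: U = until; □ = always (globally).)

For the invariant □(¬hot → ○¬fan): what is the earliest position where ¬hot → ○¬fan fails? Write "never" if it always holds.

never

¬hot → ○¬fan holds at every position 0..9, and those are all the positions the trace ever visits, so the invariant □(¬hot → ○¬fan) is never violated.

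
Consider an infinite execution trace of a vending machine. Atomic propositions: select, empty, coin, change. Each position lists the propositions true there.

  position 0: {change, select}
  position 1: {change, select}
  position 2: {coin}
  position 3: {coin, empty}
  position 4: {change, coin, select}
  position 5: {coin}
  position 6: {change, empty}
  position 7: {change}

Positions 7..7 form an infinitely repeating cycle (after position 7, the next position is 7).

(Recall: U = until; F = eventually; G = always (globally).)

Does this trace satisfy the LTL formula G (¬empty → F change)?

¬empty → F change holds at every position 0..7, and those are all positions ever visited, so G (¬empty → F change) holds.
Positions where ¬empty holds: 0, 1, 2, 4, 5, 7.
Check F change at each: 0→ok, 1→ok, 2→ok, 4→ok, 5→ok, 7→ok.

Yes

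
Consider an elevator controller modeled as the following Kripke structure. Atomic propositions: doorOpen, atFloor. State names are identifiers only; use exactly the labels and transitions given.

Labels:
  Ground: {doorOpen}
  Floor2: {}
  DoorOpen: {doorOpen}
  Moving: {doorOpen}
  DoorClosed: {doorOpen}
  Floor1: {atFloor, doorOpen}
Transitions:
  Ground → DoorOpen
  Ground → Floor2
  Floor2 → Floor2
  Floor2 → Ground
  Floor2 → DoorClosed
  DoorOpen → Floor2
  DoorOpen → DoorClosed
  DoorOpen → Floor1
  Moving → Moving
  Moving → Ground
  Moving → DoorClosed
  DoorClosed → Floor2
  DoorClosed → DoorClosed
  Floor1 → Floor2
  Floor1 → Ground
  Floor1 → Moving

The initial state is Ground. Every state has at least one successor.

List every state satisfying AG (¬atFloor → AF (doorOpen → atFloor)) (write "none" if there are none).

States satisfying ¬atFloor → AF (doorOpen → atFloor): {Floor2, Floor1}.
States satisfying AG (¬atFloor → AF (doorOpen → atFloor)): ∅.

none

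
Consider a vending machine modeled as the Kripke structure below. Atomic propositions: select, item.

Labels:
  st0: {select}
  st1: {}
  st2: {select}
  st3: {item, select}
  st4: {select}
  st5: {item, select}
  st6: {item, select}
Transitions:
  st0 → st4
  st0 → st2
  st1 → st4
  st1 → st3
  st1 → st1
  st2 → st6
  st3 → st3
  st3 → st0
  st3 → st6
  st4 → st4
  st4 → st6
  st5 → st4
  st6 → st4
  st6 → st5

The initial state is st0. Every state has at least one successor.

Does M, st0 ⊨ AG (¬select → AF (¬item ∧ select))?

Holds

States satisfying ¬select → AF (¬item ∧ select): {st0, st2, st3, st4, st5, st6}.
States satisfying AG (¬select → AF (¬item ∧ select)): {st0, st2, st3, st4, st5, st6}.
Every state reachable from st0 satisfies ¬select → AF (¬item ∧ select).
st0 ∈ Sat(AG (¬select → AF (¬item ∧ select))).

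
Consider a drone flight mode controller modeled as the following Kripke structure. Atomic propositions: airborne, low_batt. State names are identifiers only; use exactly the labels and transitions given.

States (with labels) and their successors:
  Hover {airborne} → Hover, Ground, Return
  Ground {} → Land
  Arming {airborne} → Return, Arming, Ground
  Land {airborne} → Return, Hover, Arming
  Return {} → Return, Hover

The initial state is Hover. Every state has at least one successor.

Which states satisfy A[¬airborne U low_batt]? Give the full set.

States satisfying ¬airborne: {Ground, Return}.
States satisfying low_batt: ∅.
States satisfying A[¬airborne U low_batt]: ∅.

none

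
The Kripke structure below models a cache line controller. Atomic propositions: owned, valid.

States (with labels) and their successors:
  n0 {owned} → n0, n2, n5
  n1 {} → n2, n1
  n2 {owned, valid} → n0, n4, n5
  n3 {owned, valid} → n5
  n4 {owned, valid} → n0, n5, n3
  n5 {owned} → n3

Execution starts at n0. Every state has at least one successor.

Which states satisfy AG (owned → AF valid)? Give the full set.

{n3, n5}

States satisfying owned → AF valid: {n1, n2, n3, n4, n5}.
States satisfying AG (owned → AF valid): {n3, n5}.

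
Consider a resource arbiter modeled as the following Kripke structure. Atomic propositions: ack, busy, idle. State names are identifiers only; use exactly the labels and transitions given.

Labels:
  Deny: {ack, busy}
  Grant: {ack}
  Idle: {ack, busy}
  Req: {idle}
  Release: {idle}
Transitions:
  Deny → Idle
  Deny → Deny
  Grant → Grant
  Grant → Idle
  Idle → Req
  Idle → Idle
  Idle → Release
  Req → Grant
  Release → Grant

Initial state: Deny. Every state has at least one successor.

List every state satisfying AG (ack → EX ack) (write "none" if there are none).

States satisfying ack → EX ack: {Deny, Grant, Idle, Req, Release}.
States satisfying AG (ack → EX ack): {Deny, Grant, Idle, Req, Release}.

{Deny, Grant, Idle, Req, Release}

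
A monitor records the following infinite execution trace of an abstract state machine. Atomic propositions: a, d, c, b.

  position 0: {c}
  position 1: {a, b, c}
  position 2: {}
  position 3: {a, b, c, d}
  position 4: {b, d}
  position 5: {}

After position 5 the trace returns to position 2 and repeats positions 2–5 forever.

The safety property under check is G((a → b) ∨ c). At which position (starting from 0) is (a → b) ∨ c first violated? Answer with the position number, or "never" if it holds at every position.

never

(a → b) ∨ c holds at every position 0..5, and those are all the positions the trace ever visits, so the invariant G((a → b) ∨ c) is never violated.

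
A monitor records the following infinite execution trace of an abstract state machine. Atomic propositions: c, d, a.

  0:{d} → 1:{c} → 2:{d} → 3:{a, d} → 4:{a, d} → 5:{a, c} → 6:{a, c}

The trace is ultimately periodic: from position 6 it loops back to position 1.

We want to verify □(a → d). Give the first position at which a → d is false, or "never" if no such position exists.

Check a → d at each position in order: 0 ✓, 1 ✓, 2 ✓, 3 ✓, 4 ✓.
At position 5 the labels are {a, c}, so a → d is false there. This is the first violation.

5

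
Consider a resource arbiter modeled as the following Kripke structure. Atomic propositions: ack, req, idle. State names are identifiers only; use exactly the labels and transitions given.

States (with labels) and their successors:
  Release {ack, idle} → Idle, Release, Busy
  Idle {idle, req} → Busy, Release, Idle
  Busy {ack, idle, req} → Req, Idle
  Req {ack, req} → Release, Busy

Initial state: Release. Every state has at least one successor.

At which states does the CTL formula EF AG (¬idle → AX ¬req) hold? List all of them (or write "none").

none

States satisfying AG (¬idle → AX ¬req): ∅.
States satisfying EF AG (¬idle → AX ¬req): ∅.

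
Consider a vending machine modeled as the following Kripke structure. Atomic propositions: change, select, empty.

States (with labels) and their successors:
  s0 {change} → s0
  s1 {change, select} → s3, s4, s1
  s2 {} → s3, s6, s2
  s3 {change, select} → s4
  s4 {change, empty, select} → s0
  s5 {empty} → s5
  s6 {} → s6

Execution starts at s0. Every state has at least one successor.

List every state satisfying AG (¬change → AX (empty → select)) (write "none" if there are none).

States satisfying ¬change → AX (empty → select): {s0, s1, s2, s3, s4, s6}.
States satisfying AG (¬change → AX (empty → select)): {s0, s1, s2, s3, s4, s6}.

{s0, s1, s2, s3, s4, s6}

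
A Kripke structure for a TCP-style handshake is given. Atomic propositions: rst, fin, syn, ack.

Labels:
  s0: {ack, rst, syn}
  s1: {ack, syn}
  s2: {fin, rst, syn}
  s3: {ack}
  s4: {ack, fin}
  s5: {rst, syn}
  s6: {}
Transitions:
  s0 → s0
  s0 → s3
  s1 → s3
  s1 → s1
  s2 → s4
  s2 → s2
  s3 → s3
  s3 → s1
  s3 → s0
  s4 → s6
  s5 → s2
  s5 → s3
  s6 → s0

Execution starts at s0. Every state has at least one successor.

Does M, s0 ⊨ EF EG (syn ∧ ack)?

Yes

States satisfying EG (syn ∧ ack): {s0, s1}.
States satisfying EF EG (syn ∧ ack): {s0, s1, s2, s3, s4, s5, s6}.
Some path from s0 reaches a state where EG (syn ∧ ack) holds.
s0 ∈ Sat(EF EG (syn ∧ ack)).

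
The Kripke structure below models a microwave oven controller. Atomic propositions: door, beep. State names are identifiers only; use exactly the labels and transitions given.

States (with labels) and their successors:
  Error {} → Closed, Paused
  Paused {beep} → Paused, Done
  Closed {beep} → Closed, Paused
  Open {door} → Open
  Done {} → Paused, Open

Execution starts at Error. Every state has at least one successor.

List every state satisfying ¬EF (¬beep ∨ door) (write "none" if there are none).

none

States satisfying ¬beep ∨ door: {Error, Open, Done}.
States satisfying EF (¬beep ∨ door): {Error, Paused, Closed, Open, Done}.
States satisfying ¬EF (¬beep ∨ door): ∅.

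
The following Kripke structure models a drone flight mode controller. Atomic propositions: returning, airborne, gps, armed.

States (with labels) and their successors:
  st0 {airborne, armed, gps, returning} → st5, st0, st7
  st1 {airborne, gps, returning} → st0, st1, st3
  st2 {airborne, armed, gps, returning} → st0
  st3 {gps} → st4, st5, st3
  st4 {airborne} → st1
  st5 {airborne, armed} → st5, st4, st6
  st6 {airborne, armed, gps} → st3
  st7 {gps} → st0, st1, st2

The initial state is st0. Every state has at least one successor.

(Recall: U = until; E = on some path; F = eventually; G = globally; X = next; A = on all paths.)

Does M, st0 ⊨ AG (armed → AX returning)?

Violated

States satisfying armed → AX returning: {st1, st2, st3, st4, st7}.
States satisfying AG (armed → AX returning): ∅.
st0 is reachable from st0 and violates armed → AX returning, so AG fails at st0.
st0 ∉ Sat(AG (armed → AX returning)).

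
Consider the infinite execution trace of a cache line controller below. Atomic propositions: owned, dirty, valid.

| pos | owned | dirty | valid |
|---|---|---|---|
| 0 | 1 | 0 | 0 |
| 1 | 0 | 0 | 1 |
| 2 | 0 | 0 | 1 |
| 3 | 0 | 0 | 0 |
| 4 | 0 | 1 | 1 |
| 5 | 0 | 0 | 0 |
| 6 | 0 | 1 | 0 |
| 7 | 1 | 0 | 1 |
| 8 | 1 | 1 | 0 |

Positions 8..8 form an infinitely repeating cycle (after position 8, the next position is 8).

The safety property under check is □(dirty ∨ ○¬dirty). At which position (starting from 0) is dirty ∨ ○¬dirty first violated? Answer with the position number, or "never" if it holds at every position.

3

Check dirty ∨ ○¬dirty at each position in order: 0 ✓, 1 ✓, 2 ✓.
At position 3 the labels are {} and the next position 4 has {dirty, valid}, so dirty ∨ ○¬dirty is false there. This is the first violation.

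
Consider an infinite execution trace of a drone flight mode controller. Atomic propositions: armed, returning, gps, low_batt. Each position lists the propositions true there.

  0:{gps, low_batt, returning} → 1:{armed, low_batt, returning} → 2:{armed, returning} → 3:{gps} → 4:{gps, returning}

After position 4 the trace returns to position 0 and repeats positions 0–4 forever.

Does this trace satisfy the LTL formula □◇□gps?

◇□gps must hold at every position from 0 onward. It fails at position 0, so □◇□gps is false.

Does not hold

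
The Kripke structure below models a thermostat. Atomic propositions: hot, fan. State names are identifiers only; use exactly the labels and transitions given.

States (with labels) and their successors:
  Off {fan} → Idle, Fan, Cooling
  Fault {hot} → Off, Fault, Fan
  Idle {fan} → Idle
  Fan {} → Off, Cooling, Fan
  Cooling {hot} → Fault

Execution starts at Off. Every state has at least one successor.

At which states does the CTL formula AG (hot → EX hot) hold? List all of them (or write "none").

States satisfying hot → EX hot: {Off, Fault, Idle, Fan, Cooling}.
States satisfying AG (hot → EX hot): {Off, Fault, Idle, Fan, Cooling}.

{Off, Fault, Idle, Fan, Cooling}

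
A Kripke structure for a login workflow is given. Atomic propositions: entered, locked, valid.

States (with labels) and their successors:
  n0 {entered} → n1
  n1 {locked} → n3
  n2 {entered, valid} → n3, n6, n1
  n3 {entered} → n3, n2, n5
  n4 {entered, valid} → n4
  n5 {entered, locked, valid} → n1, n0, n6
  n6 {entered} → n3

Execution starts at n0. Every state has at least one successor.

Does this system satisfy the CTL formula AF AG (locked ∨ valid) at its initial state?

Does not hold

States satisfying AG (locked ∨ valid): {n4}.
States satisfying AF AG (locked ∨ valid): {n4}.
There is a path from n0 along which AG (locked ∨ valid) never holds.
n0 ∉ Sat(AF AG (locked ∨ valid)).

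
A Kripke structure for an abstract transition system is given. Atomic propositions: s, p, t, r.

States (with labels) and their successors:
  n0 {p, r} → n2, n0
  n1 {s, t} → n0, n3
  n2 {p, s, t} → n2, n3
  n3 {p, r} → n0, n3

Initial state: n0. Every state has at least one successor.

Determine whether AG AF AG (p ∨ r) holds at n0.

Yes

States satisfying AF AG (p ∨ r): {n0, n1, n2, n3}.
States satisfying AG AF AG (p ∨ r): {n0, n1, n2, n3}.
Every state reachable from n0 satisfies AF AG (p ∨ r).
n0 ∈ Sat(AG AF AG (p ∨ r)).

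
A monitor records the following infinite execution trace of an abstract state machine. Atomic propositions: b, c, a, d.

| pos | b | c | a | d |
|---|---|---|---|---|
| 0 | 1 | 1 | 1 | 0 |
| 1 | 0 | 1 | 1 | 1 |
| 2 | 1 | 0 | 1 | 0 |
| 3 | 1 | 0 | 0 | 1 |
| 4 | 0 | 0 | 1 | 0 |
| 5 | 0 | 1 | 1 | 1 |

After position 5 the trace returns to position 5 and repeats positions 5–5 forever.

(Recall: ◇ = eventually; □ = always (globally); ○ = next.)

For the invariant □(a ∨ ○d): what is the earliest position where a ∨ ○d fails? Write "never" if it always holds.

3

Check a ∨ ○d at each position in order: 0 ✓, 1 ✓, 2 ✓.
At position 3 the labels are {b, d} and the next position 4 has {a}, so a ∨ ○d is false there. This is the first violation.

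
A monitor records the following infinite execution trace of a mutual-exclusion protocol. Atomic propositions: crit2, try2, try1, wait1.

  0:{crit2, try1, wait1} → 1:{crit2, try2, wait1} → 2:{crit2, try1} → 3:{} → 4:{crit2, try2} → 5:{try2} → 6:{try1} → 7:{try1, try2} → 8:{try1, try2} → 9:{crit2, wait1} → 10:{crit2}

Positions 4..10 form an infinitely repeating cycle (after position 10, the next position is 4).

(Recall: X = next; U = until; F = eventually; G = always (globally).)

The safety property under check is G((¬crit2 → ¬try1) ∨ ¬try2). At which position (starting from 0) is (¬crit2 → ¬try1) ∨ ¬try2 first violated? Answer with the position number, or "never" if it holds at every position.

Check (¬crit2 → ¬try1) ∨ ¬try2 at each position in order: 0 ✓, 1 ✓, 2 ✓, 3 ✓, 4 ✓, 5 ✓, 6 ✓.
At position 7 the labels are {try1, try2}, so (¬crit2 → ¬try1) ∨ ¬try2 is false there. This is the first violation.

7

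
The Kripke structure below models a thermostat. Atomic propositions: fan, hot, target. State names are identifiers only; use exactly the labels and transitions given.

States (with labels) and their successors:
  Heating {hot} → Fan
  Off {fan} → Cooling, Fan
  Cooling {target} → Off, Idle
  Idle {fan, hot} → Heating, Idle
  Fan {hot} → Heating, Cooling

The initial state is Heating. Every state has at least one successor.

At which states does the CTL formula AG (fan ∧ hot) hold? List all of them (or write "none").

none

States satisfying fan ∧ hot: {Idle}.
States satisfying AG (fan ∧ hot): ∅.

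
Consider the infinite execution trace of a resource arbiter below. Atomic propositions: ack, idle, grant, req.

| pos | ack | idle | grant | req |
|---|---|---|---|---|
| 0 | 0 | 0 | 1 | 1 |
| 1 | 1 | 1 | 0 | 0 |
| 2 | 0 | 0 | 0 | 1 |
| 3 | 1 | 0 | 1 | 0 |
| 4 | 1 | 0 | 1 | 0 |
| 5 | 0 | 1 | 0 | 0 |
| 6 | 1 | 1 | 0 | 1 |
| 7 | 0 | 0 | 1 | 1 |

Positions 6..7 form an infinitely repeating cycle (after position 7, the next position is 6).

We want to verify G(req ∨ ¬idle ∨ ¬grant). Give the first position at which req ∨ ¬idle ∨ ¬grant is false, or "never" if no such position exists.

req ∨ ¬idle ∨ ¬grant holds at every position 0..7, and those are all the positions the trace ever visits, so the invariant G(req ∨ ¬idle ∨ ¬grant) is never violated.

never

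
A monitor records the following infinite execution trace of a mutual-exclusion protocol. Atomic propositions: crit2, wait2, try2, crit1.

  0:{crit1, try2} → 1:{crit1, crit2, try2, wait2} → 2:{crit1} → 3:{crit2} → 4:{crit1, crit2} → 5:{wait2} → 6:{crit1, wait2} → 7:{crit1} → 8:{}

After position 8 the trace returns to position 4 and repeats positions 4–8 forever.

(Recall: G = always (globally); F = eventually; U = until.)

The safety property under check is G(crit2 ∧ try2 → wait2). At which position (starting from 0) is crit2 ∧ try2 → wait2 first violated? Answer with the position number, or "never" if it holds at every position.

crit2 ∧ try2 → wait2 holds at every position 0..8, and those are all the positions the trace ever visits, so the invariant G(crit2 ∧ try2 → wait2) is never violated.

never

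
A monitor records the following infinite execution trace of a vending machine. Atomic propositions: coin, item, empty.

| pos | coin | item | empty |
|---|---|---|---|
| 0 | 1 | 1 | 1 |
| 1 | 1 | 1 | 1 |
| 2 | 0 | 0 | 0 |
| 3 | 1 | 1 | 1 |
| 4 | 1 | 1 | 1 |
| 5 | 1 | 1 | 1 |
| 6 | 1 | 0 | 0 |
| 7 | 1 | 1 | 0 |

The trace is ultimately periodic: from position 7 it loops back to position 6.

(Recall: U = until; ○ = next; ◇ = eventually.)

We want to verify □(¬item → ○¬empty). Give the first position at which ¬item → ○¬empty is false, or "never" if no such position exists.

Check ¬item → ○¬empty at each position in order: 0 ✓, 1 ✓.
At position 2 the labels are {} and the next position 3 has {coin, empty, item}, so ¬item → ○¬empty is false there. This is the first violation.

2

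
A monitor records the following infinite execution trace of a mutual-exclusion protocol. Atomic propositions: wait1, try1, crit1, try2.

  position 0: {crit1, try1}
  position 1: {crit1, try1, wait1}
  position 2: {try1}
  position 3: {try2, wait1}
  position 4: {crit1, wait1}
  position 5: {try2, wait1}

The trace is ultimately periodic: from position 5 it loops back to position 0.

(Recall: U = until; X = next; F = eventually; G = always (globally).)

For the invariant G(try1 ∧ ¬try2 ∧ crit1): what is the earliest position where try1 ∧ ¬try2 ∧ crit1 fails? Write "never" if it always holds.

Check try1 ∧ ¬try2 ∧ crit1 at each position in order: 0 ✓, 1 ✓.
At position 2 the labels are {try1}, so try1 ∧ ¬try2 ∧ crit1 is false there. This is the first violation.

2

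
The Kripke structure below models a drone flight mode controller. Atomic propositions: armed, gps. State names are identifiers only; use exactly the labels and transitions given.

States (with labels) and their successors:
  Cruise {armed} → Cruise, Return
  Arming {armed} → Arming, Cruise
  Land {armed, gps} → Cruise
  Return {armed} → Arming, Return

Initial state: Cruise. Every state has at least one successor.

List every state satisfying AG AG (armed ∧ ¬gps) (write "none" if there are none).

{Cruise, Arming, Return}

States satisfying AG (armed ∧ ¬gps): {Cruise, Arming, Return}.
States satisfying AG AG (armed ∧ ¬gps): {Cruise, Arming, Return}.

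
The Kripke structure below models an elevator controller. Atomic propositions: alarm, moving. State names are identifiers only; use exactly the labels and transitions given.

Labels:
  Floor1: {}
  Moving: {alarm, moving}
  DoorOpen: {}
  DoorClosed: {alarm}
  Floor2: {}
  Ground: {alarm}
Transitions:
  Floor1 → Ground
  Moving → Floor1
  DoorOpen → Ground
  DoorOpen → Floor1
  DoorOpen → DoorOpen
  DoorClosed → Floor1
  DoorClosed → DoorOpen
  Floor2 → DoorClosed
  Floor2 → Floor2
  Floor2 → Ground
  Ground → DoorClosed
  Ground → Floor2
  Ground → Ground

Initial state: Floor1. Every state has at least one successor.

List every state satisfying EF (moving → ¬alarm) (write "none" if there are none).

States satisfying moving → ¬alarm: {Floor1, DoorOpen, DoorClosed, Floor2, Ground}.
States satisfying EF (moving → ¬alarm): {Floor1, Moving, DoorOpen, DoorClosed, Floor2, Ground}.

{Floor1, Moving, DoorOpen, DoorClosed, Floor2, Ground}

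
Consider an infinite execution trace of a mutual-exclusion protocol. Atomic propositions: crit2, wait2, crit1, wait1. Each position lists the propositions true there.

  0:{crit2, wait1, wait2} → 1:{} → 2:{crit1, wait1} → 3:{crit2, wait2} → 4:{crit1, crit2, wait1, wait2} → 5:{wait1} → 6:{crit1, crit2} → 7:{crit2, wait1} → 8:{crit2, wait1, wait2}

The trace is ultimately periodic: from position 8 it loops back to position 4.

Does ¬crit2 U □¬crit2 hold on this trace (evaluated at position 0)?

Walking from position 0: at position 0, □¬crit2 has not yet held and ¬crit2 fails, so ¬crit2 U □¬crit2 is false.

No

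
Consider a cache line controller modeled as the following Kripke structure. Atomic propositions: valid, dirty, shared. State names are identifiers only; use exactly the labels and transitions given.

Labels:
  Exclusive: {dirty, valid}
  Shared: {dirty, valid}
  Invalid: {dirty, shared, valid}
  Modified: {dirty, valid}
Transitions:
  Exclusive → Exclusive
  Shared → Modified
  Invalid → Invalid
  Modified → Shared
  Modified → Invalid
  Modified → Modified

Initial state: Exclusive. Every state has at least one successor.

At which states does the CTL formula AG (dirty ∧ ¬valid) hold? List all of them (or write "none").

States satisfying dirty ∧ ¬valid: ∅.
States satisfying AG (dirty ∧ ¬valid): ∅.

none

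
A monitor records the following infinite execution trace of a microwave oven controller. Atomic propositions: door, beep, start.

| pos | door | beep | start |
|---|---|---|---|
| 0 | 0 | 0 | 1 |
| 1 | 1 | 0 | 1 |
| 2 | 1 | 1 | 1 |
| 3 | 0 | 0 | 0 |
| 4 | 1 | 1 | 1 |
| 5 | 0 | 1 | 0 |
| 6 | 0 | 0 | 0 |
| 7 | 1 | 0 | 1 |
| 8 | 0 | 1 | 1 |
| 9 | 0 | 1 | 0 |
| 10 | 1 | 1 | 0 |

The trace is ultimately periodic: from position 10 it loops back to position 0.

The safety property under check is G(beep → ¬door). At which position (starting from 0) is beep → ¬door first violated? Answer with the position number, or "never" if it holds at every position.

Check beep → ¬door at each position in order: 0 ✓, 1 ✓.
At position 2 the labels are {beep, door, start}, so beep → ¬door is false there. This is the first violation.

2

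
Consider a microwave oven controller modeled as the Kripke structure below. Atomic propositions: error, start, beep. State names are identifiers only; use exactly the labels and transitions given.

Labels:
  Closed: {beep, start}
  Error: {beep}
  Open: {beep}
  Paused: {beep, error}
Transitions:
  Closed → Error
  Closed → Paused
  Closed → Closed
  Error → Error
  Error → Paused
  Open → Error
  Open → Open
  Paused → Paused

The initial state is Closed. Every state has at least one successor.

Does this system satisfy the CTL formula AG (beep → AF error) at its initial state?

Violated

States satisfying beep → AF error: {Paused}.
States satisfying AG (beep → AF error): {Paused}.
Closed is reachable from Closed and violates beep → AF error, so AG fails at Closed.
Closed ∉ Sat(AG (beep → AF error)).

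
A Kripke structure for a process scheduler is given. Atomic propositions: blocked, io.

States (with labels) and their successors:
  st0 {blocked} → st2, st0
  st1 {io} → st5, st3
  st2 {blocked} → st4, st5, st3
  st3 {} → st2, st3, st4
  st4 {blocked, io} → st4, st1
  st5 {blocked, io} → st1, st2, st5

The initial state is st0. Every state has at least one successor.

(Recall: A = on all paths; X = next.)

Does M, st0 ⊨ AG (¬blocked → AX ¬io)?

No

States satisfying ¬blocked → AX ¬io: {st0, st2, st4, st5}.
States satisfying AG (¬blocked → AX ¬io): ∅.
st1 is reachable from st0 and violates ¬blocked → AX ¬io, so AG fails at st0.
st0 ∉ Sat(AG (¬blocked → AX ¬io)).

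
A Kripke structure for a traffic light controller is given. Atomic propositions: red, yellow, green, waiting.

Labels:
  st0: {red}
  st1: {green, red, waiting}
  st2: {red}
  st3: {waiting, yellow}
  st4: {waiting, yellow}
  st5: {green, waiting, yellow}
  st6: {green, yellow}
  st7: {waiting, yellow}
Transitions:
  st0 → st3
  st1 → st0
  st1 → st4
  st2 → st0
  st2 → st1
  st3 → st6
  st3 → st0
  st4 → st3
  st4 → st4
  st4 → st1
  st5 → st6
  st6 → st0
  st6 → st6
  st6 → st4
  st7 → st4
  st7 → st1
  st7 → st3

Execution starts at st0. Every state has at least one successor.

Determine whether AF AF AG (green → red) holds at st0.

States satisfying AF AG (green → red): ∅.
States satisfying AF AF AG (green → red): ∅.
There is a path from st0 along which AF AG (green → red) never holds.
st0 ∉ Sat(AF AF AG (green → red)).

No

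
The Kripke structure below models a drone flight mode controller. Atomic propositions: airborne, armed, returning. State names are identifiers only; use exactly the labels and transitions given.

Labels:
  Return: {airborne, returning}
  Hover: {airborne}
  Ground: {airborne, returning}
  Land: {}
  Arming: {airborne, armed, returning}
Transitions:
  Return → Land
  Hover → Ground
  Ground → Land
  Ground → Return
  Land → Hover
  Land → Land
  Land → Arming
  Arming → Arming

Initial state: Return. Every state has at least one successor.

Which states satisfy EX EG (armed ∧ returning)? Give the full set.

States satisfying EG (armed ∧ returning): {Arming}.
States satisfying EX EG (armed ∧ returning): {Land, Arming}.

{Land, Arming}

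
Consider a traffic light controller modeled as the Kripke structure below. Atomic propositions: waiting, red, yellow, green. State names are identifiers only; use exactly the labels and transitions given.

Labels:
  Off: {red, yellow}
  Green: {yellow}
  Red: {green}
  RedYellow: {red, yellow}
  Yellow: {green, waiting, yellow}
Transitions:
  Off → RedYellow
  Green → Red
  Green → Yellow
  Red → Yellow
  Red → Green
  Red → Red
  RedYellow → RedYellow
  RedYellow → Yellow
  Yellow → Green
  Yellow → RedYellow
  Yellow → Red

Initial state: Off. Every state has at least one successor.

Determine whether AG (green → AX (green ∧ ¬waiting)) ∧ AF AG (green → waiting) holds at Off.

States satisfying green → AX (green ∧ ¬waiting): {Off, Green, RedYellow}.
States satisfying AG (green → AX (green ∧ ¬waiting)): ∅.
States satisfying AG (green → waiting): ∅.
States satisfying AF AG (green → waiting): ∅.
States satisfying AG (green → AX (green ∧ ¬waiting)) ∧ AF AG (green → waiting): ∅.
Off ∉ Sat(AG (green → AX (green ∧ ¬waiting)) ∧ AF AG (green → waiting)).

Violated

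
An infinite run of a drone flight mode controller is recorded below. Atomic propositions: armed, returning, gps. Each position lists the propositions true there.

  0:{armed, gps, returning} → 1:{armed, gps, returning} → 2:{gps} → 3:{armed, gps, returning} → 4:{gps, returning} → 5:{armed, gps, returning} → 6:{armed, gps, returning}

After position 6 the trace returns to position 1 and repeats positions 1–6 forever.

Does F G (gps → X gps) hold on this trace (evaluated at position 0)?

G (gps → X gps) holds at position 0, which is reachable from 0, so F G (gps → X gps) holds.

Holds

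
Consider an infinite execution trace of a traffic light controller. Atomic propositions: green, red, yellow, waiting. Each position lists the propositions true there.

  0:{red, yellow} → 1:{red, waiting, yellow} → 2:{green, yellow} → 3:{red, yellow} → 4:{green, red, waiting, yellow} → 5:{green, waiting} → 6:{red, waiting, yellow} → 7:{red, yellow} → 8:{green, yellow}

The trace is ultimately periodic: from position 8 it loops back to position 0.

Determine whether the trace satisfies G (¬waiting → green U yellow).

¬waiting → green U yellow holds at every position 0..8, and those are all positions ever visited, so G (¬waiting → green U yellow) holds.
Positions where ¬waiting holds: 0, 2, 3, 7, 8.
Check green U yellow at each: 0→ok, 2→ok, 3→ok, 7→ok, 8→ok.

Holds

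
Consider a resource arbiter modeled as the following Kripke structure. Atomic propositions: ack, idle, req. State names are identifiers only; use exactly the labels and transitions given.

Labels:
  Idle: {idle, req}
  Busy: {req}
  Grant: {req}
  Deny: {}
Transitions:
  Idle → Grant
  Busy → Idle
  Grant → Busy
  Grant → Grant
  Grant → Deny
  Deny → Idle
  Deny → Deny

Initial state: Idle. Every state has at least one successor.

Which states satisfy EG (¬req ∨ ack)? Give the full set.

States satisfying ¬req ∨ ack: {Deny}.
States satisfying EG (¬req ∨ ack): {Deny}.

{Deny}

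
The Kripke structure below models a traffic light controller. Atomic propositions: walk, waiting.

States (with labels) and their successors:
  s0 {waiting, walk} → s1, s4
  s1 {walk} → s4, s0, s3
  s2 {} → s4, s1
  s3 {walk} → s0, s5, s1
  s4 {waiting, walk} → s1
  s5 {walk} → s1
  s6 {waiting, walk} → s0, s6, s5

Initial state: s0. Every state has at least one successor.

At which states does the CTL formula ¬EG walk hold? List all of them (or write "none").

States satisfying walk: {s0, s1, s3, s4, s5, s6}.
States satisfying EG walk: {s0, s1, s3, s4, s5, s6}.
States satisfying ¬EG walk: {s2}.

{s2}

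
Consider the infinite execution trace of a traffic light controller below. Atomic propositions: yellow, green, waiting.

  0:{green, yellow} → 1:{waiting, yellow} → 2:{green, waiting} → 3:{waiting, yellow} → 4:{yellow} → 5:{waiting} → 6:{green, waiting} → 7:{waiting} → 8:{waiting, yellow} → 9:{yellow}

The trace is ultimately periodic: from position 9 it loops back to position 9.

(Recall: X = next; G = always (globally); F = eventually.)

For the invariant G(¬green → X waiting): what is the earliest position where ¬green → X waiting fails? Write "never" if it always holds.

3

Check ¬green → X waiting at each position in order: 0 ✓, 1 ✓, 2 ✓.
At position 3 the labels are {waiting, yellow} and the next position 4 has {yellow}, so ¬green → X waiting is false there. This is the first violation.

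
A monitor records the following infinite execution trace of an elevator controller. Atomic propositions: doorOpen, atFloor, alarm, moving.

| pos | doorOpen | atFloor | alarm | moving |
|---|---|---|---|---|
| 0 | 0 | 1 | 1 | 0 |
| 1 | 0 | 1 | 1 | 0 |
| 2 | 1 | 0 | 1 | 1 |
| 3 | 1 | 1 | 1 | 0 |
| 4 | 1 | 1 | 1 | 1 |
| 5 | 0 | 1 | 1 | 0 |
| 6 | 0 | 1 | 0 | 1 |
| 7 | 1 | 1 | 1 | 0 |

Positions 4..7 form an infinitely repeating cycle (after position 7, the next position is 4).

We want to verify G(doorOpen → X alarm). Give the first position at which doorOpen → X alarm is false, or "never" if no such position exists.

doorOpen → X alarm holds at every position 0..7, and those are all the positions the trace ever visits, so the invariant G(doorOpen → X alarm) is never violated.

never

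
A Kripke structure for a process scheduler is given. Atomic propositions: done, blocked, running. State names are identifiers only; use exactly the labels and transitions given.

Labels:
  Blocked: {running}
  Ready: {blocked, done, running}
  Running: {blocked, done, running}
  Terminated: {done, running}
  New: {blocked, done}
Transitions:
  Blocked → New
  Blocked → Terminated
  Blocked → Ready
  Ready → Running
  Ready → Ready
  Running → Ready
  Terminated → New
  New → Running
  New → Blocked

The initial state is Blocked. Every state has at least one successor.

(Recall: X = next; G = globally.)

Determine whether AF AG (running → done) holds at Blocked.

States satisfying AG (running → done): {Ready, Running}.
States satisfying AF AG (running → done): {Ready, Running}.
There is a path from Blocked along which AG (running → done) never holds.
Blocked ∉ Sat(AF AG (running → done)).

No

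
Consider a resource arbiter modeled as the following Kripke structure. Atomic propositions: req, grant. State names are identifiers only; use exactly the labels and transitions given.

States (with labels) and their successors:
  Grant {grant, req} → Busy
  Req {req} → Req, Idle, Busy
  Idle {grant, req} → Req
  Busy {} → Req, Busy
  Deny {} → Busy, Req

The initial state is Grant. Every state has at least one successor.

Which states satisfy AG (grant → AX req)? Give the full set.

States satisfying grant → AX req: {Req, Idle, Busy, Deny}.
States satisfying AG (grant → AX req): {Req, Idle, Busy, Deny}.

{Req, Idle, Busy, Deny}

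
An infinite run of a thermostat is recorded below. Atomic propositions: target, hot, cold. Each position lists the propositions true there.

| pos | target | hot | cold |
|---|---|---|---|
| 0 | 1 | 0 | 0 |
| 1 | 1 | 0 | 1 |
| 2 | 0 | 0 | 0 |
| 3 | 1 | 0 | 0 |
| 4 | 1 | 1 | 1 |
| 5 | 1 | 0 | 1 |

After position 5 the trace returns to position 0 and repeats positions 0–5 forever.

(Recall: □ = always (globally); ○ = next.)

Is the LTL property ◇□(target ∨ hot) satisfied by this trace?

□(target ∨ hot) is false at every position 0..5, so it never becomes true and ◇□(target ∨ hot) fails.

No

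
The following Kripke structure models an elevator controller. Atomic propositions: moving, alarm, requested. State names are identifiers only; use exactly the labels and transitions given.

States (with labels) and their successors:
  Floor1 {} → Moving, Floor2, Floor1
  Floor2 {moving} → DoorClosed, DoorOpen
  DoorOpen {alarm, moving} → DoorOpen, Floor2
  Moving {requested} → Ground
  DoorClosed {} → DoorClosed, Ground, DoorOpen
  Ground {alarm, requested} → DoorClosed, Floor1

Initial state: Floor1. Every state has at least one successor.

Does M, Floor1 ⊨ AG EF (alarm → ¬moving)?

Yes

States satisfying EF (alarm → ¬moving): {Floor1, Floor2, DoorOpen, Moving, DoorClosed, Ground}.
States satisfying AG EF (alarm → ¬moving): {Floor1, Floor2, DoorOpen, Moving, DoorClosed, Ground}.
Every state reachable from Floor1 satisfies EF (alarm → ¬moving).
Floor1 ∈ Sat(AG EF (alarm → ¬moving)).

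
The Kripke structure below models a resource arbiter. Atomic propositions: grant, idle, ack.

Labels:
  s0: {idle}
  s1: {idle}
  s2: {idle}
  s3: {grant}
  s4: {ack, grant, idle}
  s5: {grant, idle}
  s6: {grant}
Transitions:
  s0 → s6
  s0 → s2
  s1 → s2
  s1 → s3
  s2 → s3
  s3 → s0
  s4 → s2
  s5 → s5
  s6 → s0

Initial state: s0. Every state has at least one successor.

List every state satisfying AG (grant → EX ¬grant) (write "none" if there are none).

{s0, s1, s2, s3, s4, s6}

States satisfying grant → EX ¬grant: {s0, s1, s2, s3, s4, s6}.
States satisfying AG (grant → EX ¬grant): {s0, s1, s2, s3, s4, s6}.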